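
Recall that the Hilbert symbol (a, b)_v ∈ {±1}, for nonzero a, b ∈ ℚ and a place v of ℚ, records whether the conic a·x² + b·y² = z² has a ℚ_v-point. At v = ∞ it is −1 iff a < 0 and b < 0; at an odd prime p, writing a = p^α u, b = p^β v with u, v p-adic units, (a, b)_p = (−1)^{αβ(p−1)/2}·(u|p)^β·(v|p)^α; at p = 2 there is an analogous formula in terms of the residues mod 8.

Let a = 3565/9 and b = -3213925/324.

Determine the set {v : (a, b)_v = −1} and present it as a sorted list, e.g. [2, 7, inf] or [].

[5, 29]

Mod squares: a ≡ 3565, b ≡ -128557. Check v ∈ {∞, 2, 3, 5, 11, 13, 23, 29, 31}.
v=29: a=29^0·(≡3), b=29^1·(≡20) mod 29; (3|29)=-1, (20|29)=+1; (−1)^{0·1·14}·(-1)^1·(+1)^0 = -1.
v=11: a=11^0·(≡5), b=11^1·(≡8) mod 11; (5|11)=+1, (8|11)=-1; (−1)^{0·1·5}·(+1)^1·(-1)^0 = +1.
v=13: a=13^0·(≡9), b=13^1·(≡4) mod 13; (9|13)=+1, (4|13)=+1; (−1)^{0·1·6}·(+1)^1·(+1)^0 = +1.
v=∞: 3565 > 0 and -128557 < 0  ⇒  (a,b)_∞ = +1.
v=3: a=3^-2·(≡1), b=3^-4·(≡2) mod 3; (1|3)=+1, (2|3)=-1; (−1)^{-2·-4·1}·(+1)^-4·(-1)^-2 = +1.
v=23: a=23^1·(≡7), b=23^0·(≡13) mod 23; (7|23)=-1, (13|23)=+1; (−1)^{1·0·11}·(-1)^0·(+1)^1 = +1.
v=31: a=31^1·(≡30), b=31^1·(≡28) mod 31; (30|31)=-1, (28|31)=+1; (−1)^{1·1·15}·(-1)^1·(+1)^1 = +1.
v=2: v_2(a)=0, v_2(b)=-2; units ≡ 5, 3 (mod 8); ε·ε+αω+βω = 0·1+0·1+-2·1 ≡ 0  ⇒  (a,b)_2 = +1.
v=5: a=5^1·(≡2), b=5^2·(≡2) mod 5; (2|5)=-1, (2|5)=-1; (−1)^{1·2·2}·(-1)^2·(-1)^1 = -1.
Ram(3565, -128557) = {5, 29}; no ℚ_5-point on the conic.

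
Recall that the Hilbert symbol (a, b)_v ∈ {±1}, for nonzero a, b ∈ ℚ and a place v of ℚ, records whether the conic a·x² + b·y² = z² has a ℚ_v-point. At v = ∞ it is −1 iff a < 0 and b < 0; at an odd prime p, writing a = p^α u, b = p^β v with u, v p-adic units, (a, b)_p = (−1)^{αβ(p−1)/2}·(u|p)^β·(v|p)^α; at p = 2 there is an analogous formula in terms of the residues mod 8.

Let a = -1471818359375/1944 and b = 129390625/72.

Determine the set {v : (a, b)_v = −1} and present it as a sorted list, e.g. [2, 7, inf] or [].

[2, 3, 5, 13]

Mod squares: a ≡ -2730, b ≡ 2. Check v ∈ {∞, 2, 3, 5, 7, 13}.
v=∞: -2730 < 0 and 2 > 0  ⇒  (a,b)_∞ = +1.
v=2: v_2(a)=-3, v_2(b)=-3; units ≡ 3, 1 (mod 8); ε·ε+αω+βω = 1·0+-3·0+-3·1 ≡ 1  ⇒  (a,b)_2 = -1.
v=5: a=5^9·(≡1), b=5^6·(≡3) mod 5; (1|5)=+1, (3|5)=-1; (−1)^{9·6·2}·(+1)^6·(-1)^9 = -1.
v=13: a=13^3·(≡2), b=13^2·(≡6) mod 13; (2|13)=-1, (6|13)=-1; (−1)^{3·2·6}·(-1)^2·(-1)^3 = -1.
v=3: a=3^-5·(≡2), b=3^-2·(≡2) mod 3; (2|3)=-1, (2|3)=-1; (−1)^{-5·-2·1}·(-1)^-2·(-1)^-5 = -1.
v=7: a=7^3·(≡4), b=7^2·(≡4) mod 7; (4|7)=+1, (4|7)=+1; (−1)^{3·2·3}·(+1)^2·(+1)^3 = +1.
|Ram(-2730, 2)| = 4, even; anisotropic at {2, 3, 5, 13}.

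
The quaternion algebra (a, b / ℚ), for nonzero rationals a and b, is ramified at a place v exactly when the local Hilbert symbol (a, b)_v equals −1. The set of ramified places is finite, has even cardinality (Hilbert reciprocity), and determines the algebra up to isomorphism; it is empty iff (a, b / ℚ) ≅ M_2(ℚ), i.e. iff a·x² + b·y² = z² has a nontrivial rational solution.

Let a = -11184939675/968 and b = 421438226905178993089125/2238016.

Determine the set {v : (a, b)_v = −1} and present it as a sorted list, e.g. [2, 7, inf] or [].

(a, b) ≡ (-1334, 4485) mod (ℚ^×)²; places V = {2, 3, 5, 7, 11, 13, 17, 23, 29, ∞}.
(a,b)_5: α=2, u≡1; β=3, v≡3 (mod 5); (1|5)=+1, (3|5)=-1; sign (−1)^0·+1^3·-1^2 = +1.
(a,b)_∞: sgn(-1334)=−, sgn(4485)=+, so +1.
(a,b)_11: α=-2, u≡10; β=-2, v≡8 (mod 11); (10|11)=-1, (8|11)=-1; sign (−1)^0·-1^-2·-1^-2 = +1.
(a,b)_29: α=1, u≡17; β=2, v≡14 (mod 29); (17|29)=-1, (14|29)=-1; sign (−1)^0·-1^2·-1^1 = -1.
(a,b)_2: α=-3, β=-6; u≡5, v≡5 (mod 8); ε(u)ε(v)=0·0, αω(v)=-3·1, βω(u)=-6·1; sum ≡ 1  ⇒  -1.
(a,b)_23: α=1, u≡20; β=3, v≡15 (mod 23); (20|23)=-1, (15|23)=-1; sign (−1)^1·-1^3·-1^1 = -1.
(a,b)_7: α=2, u≡5; β=4, v≡6 (mod 7); (5|7)=-1, (6|7)=-1; sign (−1)^0·-1^4·-1^2 = +1.
(a,b)_17: α=0, u≡16; β=-2, v≡10 (mod 17); (16|17)=+1, (10|17)=-1; sign (−1)^0·+1^-2·-1^0 = +1.
(a,b)_13: α=2, u≡7; β=7, v≡6 (mod 13); (7|13)=-1, (6|13)=-1; sign (−1)^0·-1^7·-1^2 = -1.
(a,b)_3: α=4, u≡1; β=7, v≡1 (mod 3); (1|3)=+1, (1|3)=+1; sign (−1)^0·+1^7·+1^4 = +1.
|Ram(-1334, 4485)| = 4, even; anisotropic at {2, 13, 23, 29}.

[2, 13, 23, 29]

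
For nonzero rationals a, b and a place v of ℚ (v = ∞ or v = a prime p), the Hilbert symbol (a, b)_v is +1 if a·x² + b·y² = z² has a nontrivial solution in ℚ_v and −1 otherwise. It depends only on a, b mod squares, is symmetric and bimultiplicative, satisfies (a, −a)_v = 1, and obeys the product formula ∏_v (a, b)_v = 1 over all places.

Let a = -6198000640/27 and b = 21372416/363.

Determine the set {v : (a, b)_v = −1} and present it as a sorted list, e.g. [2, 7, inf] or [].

(a, b) ≡ (-107445, 1482) mod (ℚ^×)²; places V = {2, 3, 5, 11, 13, 19, 29, ∞}.
(a,b)_13: α=3, u≡10; β=3, v≡9 (mod 13); (10|13)=+1, (9|13)=+1; sign (−1)^0·+1^3·+1^3 = +1.
(a,b)_2: α=10, β=9; u≡3, v≡5 (mod 8); ε(u)ε(v)=1·0, αω(v)=10·1, βω(u)=9·1; sum ≡ 1  ⇒  -1.
(a,b)_5: α=1, u≡1; β=0, v≡2 (mod 5); (1|5)=+1, (2|5)=-1; sign (−1)^0·+1^0·-1^1 = -1.
(a,b)_∞: sgn(-107445)=−, sgn(1482)=+, so +1.
(a,b)_3: α=-3, u≡2; β=-1, v≡2 (mod 3); (2|3)=-1, (2|3)=-1; sign (−1)^1·-1^-1·-1^-3 = -1.
(a,b)_11: α=0, u≡3; β=-2, v≡7 (mod 11); (3|11)=+1, (7|11)=-1; sign (−1)^0·+1^-2·-1^0 = +1.
(a,b)_29: α=1, u≡9; β=0, v≡21 (mod 29); (9|29)=+1, (21|29)=-1; sign (−1)^0·+1^0·-1^1 = -1.
(a,b)_19: α=1, u≡17; β=1, v≡13 (mod 19); (17|19)=+1, (13|19)=-1; sign (−1)^1·+1^1·-1^1 = +1.
(-107445, 1482 / ℚ) ramifies at {2, 3, 5, 29}: a division algebra.

[2, 3, 5, 29]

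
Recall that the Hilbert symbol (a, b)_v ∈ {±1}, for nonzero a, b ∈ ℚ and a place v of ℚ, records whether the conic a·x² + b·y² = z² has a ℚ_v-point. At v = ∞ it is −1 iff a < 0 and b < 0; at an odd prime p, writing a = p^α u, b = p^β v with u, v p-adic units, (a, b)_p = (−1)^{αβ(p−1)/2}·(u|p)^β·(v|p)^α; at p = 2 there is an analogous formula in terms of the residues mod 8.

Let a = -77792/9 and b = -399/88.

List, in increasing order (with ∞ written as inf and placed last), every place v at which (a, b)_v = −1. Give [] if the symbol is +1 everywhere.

[2, 7, 11, 17, 19, inf]

(a, b) ≡ (-4862, -8778) mod (ℚ^×)²; places V = {2, 3, 7, 11, 13, 17, 19, ∞}.
(a,b)_2: α=5, β=-3; u≡1, v≡3 (mod 8); ε(u)ε(v)=0·1, αω(v)=5·1, βω(u)=-3·0; sum ≡ 1  ⇒  -1.
(a,b)_13: α=1, u≡1; β=0, v≡3 (mod 13); (1|13)=+1, (3|13)=+1; sign (−1)^0·+1^0·+1^1 = +1.
(a,b)_7: α=0, u≡3; β=1, v≡5 (mod 7); (3|7)=-1, (5|7)=-1; sign (−1)^0·-1^1·-1^0 = -1.
(a,b)_11: α=1, u≡5; β=-1, v≡1 (mod 11); (5|11)=+1, (1|11)=+1; sign (−1)^1·+1^-1·+1^1 = -1.
(a,b)_∞: sgn(-4862)=−, sgn(-8778)=−, so -1.
(a,b)_3: α=-2, u≡1; β=1, v≡2 (mod 3); (1|3)=+1, (2|3)=-1; sign (−1)^0·+1^1·-1^-2 = +1.
(a,b)_19: α=0, u≡12; β=1, v≡3 (mod 19); (12|19)=-1, (3|19)=-1; sign (−1)^0·-1^1·-1^0 = -1.
(a,b)_17: α=1, u≡11; β=0, v≡3 (mod 17); (11|17)=-1, (3|17)=-1; sign (−1)^0·-1^0·-1^1 = -1.
Ram(-4862, -8778) = {2, 7, 11, 17, 19, ∞}; no ℚ_2-point on the conic.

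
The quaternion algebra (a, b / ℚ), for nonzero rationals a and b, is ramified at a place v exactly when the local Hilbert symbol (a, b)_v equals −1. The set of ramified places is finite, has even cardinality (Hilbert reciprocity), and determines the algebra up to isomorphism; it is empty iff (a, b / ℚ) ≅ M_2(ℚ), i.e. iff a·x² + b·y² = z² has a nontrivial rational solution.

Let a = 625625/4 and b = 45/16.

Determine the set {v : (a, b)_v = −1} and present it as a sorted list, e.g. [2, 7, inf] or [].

[7, 13]

Mod squares: a ≡ 1001, b ≡ 5. Check v ∈ {∞, 2, 3, 5, 7, 11, 13}.
v=11: a=11^1·(≡4), b=11^0·(≡9) mod 11; (4|11)=+1, (9|11)=+1; (−1)^{1·0·5}·(+1)^0·(+1)^1 = +1.
v=13: a=13^1·(≡3), b=13^0·(≡2) mod 13; (3|13)=+1, (2|13)=-1; (−1)^{1·0·6}·(+1)^0·(-1)^1 = -1.
v=7: a=7^1·(≡5), b=7^0·(≡5) mod 7; (5|7)=-1, (5|7)=-1; (−1)^{1·0·3}·(-1)^0·(-1)^1 = -1.
v=∞: 1001 > 0 and 5 > 0  ⇒  (a,b)_∞ = +1.
v=3: a=3^0·(≡2), b=3^2·(≡2) mod 3; (2|3)=-1, (2|3)=-1; (−1)^{0·2·1}·(-1)^2·(-1)^0 = +1.
v=5: a=5^4·(≡4), b=5^1·(≡4) mod 5; (4|5)=+1, (4|5)=+1; (−1)^{4·1·2}·(+1)^1·(+1)^4 = +1.
v=2: v_2(a)=-2, v_2(b)=-4; units ≡ 1, 5 (mod 8); ε·ε+αω+βω = 0·0+-2·1+-4·0 ≡ 0  ⇒  (a,b)_2 = +1.
Ram(1001, 5) = {7, 13}; no ℚ_7-point on the conic.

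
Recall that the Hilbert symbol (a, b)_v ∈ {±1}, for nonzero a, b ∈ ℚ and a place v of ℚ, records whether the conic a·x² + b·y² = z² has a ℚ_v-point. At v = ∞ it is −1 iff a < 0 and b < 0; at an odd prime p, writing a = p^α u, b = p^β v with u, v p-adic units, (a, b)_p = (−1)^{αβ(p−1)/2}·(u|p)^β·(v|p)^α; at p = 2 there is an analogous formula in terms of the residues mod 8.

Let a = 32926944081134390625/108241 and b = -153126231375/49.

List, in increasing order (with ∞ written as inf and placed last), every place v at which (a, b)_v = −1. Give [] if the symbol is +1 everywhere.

Mod squares: a ≡ 6409, b ≡ -255. Check v ∈ {∞, 2, 3, 5, 7, 13, 17, 29, 47}.
v=13: a=13^7·(≡9), b=13^4·(≡2) mod 13; (9|13)=+1, (2|13)=-1; (−1)^{7·4·6}·(+1)^4·(-1)^7 = -1.
v=7: a=7^-2·(≡4), b=7^-2·(≡2) mod 7; (4|7)=+1, (2|7)=+1; (−1)^{-2·-2·3}·(+1)^-2·(+1)^-2 = +1.
v=47: a=47^-2·(≡4), b=47^0·(≡3) mod 47; (4|47)=+1, (3|47)=+1; (−1)^{-2·0·23}·(+1)^0·(+1)^-2 = +1.
v=2: v_2(a)=0, v_2(b)=0; units ≡ 1, 1 (mod 8); ε·ε+αω+βω = 0·0+0·0+0·0 ≡ 0  ⇒  (a,b)_2 = +1.
v=3: a=3^4·(≡1), b=3^1·(≡2) mod 3; (1|3)=+1, (2|3)=-1; (−1)^{4·1·1}·(+1)^1·(-1)^4 = +1.
v=5: a=5^6·(≡1), b=5^3·(≡1) mod 5; (1|5)=+1, (1|5)=+1; (−1)^{6·3·2}·(+1)^3·(+1)^6 = +1.
v=17: a=17^1·(≡11), b=17^1·(≡4) mod 17; (11|17)=-1, (4|17)=+1; (−1)^{1·1·8}·(-1)^1·(+1)^1 = -1.
v=∞: 6409 > 0 and -255 < 0  ⇒  (a,b)_∞ = +1.
v=29: a=29^3·(≡2), b=29^2·(≡28) mod 29; (2|29)=-1, (28|29)=+1; (−1)^{3·2·14}·(-1)^2·(+1)^3 = +1.
Ram(6409, -255) = {13, 17}; no ℚ_13-point on the conic.

[13, 17]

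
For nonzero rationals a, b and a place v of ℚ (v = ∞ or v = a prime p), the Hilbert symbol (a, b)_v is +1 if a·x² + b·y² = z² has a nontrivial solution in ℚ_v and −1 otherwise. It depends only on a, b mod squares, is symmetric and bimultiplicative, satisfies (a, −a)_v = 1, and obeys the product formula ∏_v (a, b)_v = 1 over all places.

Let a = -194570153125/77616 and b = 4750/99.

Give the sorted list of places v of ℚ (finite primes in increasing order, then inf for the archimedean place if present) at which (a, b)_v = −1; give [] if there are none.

Mod squares: a ≡ -11849255, b ≡ 2090. Check v ∈ {∞, 2, 3, 5, 7, 11, 17, 19, 23, 29}.
v=11: a=11^-1·(≡3), b=11^-1·(≡1) mod 11; (3|11)=+1, (1|11)=+1; (−1)^{-1·-1·5}·(+1)^-1·(+1)^-1 = -1.
v=2: v_2(a)=-4, v_2(b)=1; units ≡ 1, 5 (mod 8); ε·ε+αω+βω = 0·0+-4·1+1·0 ≡ 0  ⇒  (a,b)_2 = +1.
v=7: a=7^-2·(≡1), b=7^0·(≡4) mod 7; (1|7)=+1, (4|7)=+1; (−1)^{-2·0·3}·(+1)^0·(+1)^-2 = +1.
v=∞: -11849255 < 0 and 2090 > 0  ⇒  (a,b)_∞ = +1.
v=5: a=5^5·(≡1), b=5^3·(≡2) mod 5; (1|5)=+1, (2|5)=-1; (−1)^{5·3·2}·(+1)^3·(-1)^5 = -1.
v=3: a=3^-2·(≡1), b=3^-2·(≡2) mod 3; (1|3)=+1, (2|3)=-1; (−1)^{-2·-2·1}·(+1)^-2·(-1)^-2 = +1.
v=19: a=19^1·(≡11), b=19^1·(≡15) mod 19; (11|19)=+1, (15|19)=-1; (−1)^{1·1·9}·(+1)^1·(-1)^1 = +1.
v=29: a=29^1·(≡14), b=29^0·(≡14) mod 29; (14|29)=-1, (14|29)=-1; (−1)^{1·0·14}·(-1)^0·(-1)^1 = -1.
v=17: a=17^3·(≡13), b=17^0·(≡9) mod 17; (13|17)=+1, (9|17)=+1; (−1)^{3·0·8}·(+1)^0·(+1)^3 = +1.
v=23: a=23^1·(≡20), b=23^0·(≡5) mod 23; (20|23)=-1, (5|23)=-1; (−1)^{1·0·11}·(-1)^0·(-1)^1 = -1.
(-11849255, 2090 / ℚ) ramifies at {5, 11, 23, 29}: a division algebra.

[5, 11, 23, 29]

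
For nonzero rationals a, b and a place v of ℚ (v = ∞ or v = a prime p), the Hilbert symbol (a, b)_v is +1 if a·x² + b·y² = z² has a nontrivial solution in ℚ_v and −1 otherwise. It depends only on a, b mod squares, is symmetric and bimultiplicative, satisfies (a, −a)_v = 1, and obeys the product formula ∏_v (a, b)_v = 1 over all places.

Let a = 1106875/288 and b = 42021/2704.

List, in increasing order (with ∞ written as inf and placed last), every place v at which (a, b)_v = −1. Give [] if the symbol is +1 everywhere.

[2, 7]

(a, b) ≡ (3542, 4669) mod (ℚ^×)²; places V = {2, 3, 5, 7, 11, 13, 23, 29, ∞}.
(a,b)_23: α=1, u≡18; β=1, v≡22 (mod 23); (18|23)=+1, (22|23)=-1; sign (−1)^1·+1^1·-1^1 = +1.
(a,b)_5: α=4, u≡2; β=0, v≡4 (mod 5); (2|5)=-1, (4|5)=+1; sign (−1)^0·-1^0·+1^4 = +1.
(a,b)_∞: sgn(3542)=+, sgn(4669)=+, so +1.
(a,b)_13: α=0, u≡8; β=-2, v≡6 (mod 13); (8|13)=-1, (6|13)=-1; sign (−1)^0·-1^-2·-1^0 = +1.
(a,b)_3: α=-2, u≡2; β=2, v≡1 (mod 3); (2|3)=-1, (1|3)=+1; sign (−1)^0·-1^2·+1^-2 = +1.
(a,b)_7: α=1, u≡2; β=1, v≡2 (mod 7); (2|7)=+1, (2|7)=+1; sign (−1)^1·+1^1·+1^1 = -1.
(a,b)_29: α=0, u≡13; β=1, v≡4 (mod 29); (13|29)=+1, (4|29)=+1; sign (−1)^0·+1^1·+1^0 = +1.
(a,b)_11: α=1, u≡4; β=0, v≡5 (mod 11); (4|11)=+1, (5|11)=+1; sign (−1)^0·+1^0·+1^1 = +1.
(a,b)_2: α=-5, β=-4; u≡3, v≡5 (mod 8); ε(u)ε(v)=1·0, αω(v)=-5·1, βω(u)=-4·1; sum ≡ 1  ⇒  -1.
|Ram(3542, 4669)| = 2, even; anisotropic at {2, 7}.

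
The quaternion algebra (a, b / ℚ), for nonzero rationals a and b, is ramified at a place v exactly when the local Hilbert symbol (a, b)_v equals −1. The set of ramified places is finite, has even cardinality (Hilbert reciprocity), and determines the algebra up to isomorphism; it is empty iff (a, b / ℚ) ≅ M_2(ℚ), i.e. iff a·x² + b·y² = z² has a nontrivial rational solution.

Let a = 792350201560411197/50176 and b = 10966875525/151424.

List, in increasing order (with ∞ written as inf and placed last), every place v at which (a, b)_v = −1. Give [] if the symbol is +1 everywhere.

[2, 23]

Mod squares: a ≡ 253, b ≡ 104006. Check v ∈ {∞, 2, 3, 5, 7, 11, 13, 17, 19, 23, 31}.
v=11: a=11^1·(≡4), b=11^0·(≡5) mod 11; (4|11)=+1, (5|11)=+1; (−1)^{1·0·5}·(+1)^0·(+1)^1 = +1.
v=5: a=5^0·(≡2), b=5^2·(≡4) mod 5; (2|5)=-1, (4|5)=+1; (−1)^{0·2·2}·(-1)^2·(+1)^0 = +1.
v=23: a=23^3·(≡21), b=23^1·(≡21) mod 23; (21|23)=-1, (21|23)=-1; (−1)^{3·1·11}·(-1)^1·(-1)^3 = -1.
v=∞: 253 > 0 and 104006 > 0  ⇒  (a,b)_∞ = +1.
v=13: a=13^0·(≡6), b=13^-2·(≡5) mod 13; (6|13)=-1, (5|13)=-1; (−1)^{0·-2·6}·(-1)^-2·(-1)^0 = +1.
v=31: a=31^2·(≡5), b=31^0·(≡5) mod 31; (5|31)=+1, (5|31)=+1; (−1)^{2·0·15}·(+1)^0·(+1)^2 = +1.
v=19: a=19^2·(≡6), b=19^1·(≡14) mod 19; (6|19)=+1, (14|19)=-1; (−1)^{2·1·9}·(+1)^1·(-1)^2 = +1.
v=7: a=7^-2·(≡2), b=7^-1·(≡2) mod 7; (2|7)=+1, (2|7)=+1; (−1)^{-2·-1·3}·(+1)^-1·(+1)^-2 = +1.
v=2: v_2(a)=-10, v_2(b)=-7; units ≡ 5, 3 (mod 8); ε·ε+αω+βω = 0·1+-10·1+-7·1 ≡ 1  ⇒  (a,b)_2 = -1.
v=3: a=3^10·(≡1), b=3^10·(≡2) mod 3; (1|3)=+1, (2|3)=-1; (−1)^{10·10·1}·(+1)^10·(-1)^10 = +1.
v=17: a=17^2·(≡8), b=17^1·(≡4) mod 17; (8|17)=+1, (4|17)=+1; (−1)^{2·1·8}·(+1)^1·(+1)^2 = +1.
|Ram(253, 104006)| = 2, even; anisotropic at {2, 23}.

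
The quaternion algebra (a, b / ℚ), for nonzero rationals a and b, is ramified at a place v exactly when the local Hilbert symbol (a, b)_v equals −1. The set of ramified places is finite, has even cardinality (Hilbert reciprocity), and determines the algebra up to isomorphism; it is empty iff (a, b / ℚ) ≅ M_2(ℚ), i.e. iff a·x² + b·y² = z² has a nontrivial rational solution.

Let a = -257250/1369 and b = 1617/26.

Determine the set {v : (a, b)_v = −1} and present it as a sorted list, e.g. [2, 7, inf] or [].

[2, 5, 11, 13]

Mod squares: a ≡ -210, b ≡ 858. Check v ∈ {∞, 2, 3, 5, 7, 11, 13, 37}.
v=5: a=5^3·(≡3), b=5^0·(≡2) mod 5; (3|5)=-1, (2|5)=-1; (−1)^{3·0·2}·(-1)^0·(-1)^3 = -1.
v=11: a=11^0·(≡8), b=11^1·(≡1) mod 11; (8|11)=-1, (1|11)=+1; (−1)^{0·1·5}·(-1)^1·(+1)^0 = -1.
v=13: a=13^0·(≡5), b=13^-1·(≡9) mod 13; (5|13)=-1, (9|13)=+1; (−1)^{0·-1·6}·(-1)^-1·(+1)^0 = -1.
v=37: a=37^-2·(≡11), b=37^0·(≡1) mod 37; (11|37)=+1, (1|37)=+1; (−1)^{-2·0·18}·(+1)^0·(+1)^-2 = +1.
v=∞: -210 < 0 and 858 > 0  ⇒  (a,b)_∞ = +1.
v=7: a=7^3·(≡5), b=7^2·(≡1) mod 7; (5|7)=-1, (1|7)=+1; (−1)^{3·2·3}·(-1)^2·(+1)^3 = +1.
v=2: v_2(a)=1, v_2(b)=-1; units ≡ 7, 5 (mod 8); ε·ε+αω+βω = 1·0+1·1+-1·0 ≡ 1  ⇒  (a,b)_2 = -1.
v=3: a=3^1·(≡2), b=3^1·(≡1) mod 3; (2|3)=-1, (1|3)=+1; (−1)^{1·1·1}·(-1)^1·(+1)^1 = +1.
Ram(-210, 858) = {2, 5, 11, 13}; no ℚ_2-point on the conic.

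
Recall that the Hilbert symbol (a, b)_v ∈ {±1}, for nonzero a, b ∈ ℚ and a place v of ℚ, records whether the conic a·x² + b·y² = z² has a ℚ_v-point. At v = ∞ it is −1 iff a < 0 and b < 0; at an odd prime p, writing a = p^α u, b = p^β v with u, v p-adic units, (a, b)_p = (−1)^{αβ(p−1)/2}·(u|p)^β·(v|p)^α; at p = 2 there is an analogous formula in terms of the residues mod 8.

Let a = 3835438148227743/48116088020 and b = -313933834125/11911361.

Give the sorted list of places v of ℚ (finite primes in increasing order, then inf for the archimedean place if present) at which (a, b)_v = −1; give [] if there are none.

[2, 19, 31, 41]

(a, b) ≡ (2635, -59527285) mod (ℚ^×)²; places V = {2, 3, 5, 7, 11, 13, 17, 19, 29, 31, 41, 47, 53, ∞}.
(a,b)_3: α=2, u≡1; β=2, v≡2 (mod 3); (1|3)=+1, (2|3)=-1; sign (−1)^0·+1^2·-1^2 = +1.
(a,b)_2: α=-2, β=0; u≡3, v≡3 (mod 8); ε(u)ε(v)=1·1, αω(v)=-2·1, βω(u)=0·1; sum ≡ 1  ⇒  -1.
(a,b)_53: α=2, u≡28; β=0, v≡24 (mod 53); (28|53)=+1, (24|53)=+1; sign (−1)^0·+1^0·+1^2 = +1.
(a,b)_7: α=-6, u≡3; β=-4, v≡1 (mod 7); (3|7)=-1, (1|7)=+1; sign (−1)^0·-1^-4·+1^-6 = +1.
(a,b)_29: α=0, u≡24; β=1, v≡13 (mod 29); (24|29)=+1, (13|29)=+1; sign (−1)^0·+1^1·+1^0 = +1.
(a,b)_13: α=-2, u≡4; β=0, v≡9 (mod 13); (4|13)=+1, (9|13)=+1; sign (−1)^0·+1^0·+1^-2 = +1.
(a,b)_19: α=4, u≡2; β=1, v≡16 (mod 19); (2|19)=-1, (16|19)=+1; sign (−1)^0·-1^1·+1^4 = -1.
(a,b)_∞: sgn(2635)=+, sgn(-59527285)=−, so +1.
(a,b)_5: α=-1, u≡2; β=3, v≡2 (mod 5); (2|5)=-1, (2|5)=-1; sign (−1)^0·-1^3·-1^-1 = +1.
(a,b)_47: α=2, u≡14; β=0, v≡27 (mod 47); (14|47)=+1, (27|47)=+1; sign (−1)^0·+1^0·+1^2 = +1.
(a,b)_31: α=1, u≡17; β=3, v≡30 (mod 31); (17|31)=-1, (30|31)=-1; sign (−1)^1·-1^3·-1^1 = -1.
(a,b)_41: α=0, u≡29; β=-1, v≡29 (mod 41); (29|41)=-1, (29|41)=-1; sign (−1)^0·-1^-1·-1^0 = -1.
(a,b)_11: α=-2, u≡2; β=-2, v≡6 (mod 11); (2|11)=-1, (6|11)=-1; sign (−1)^0·-1^-2·-1^-2 = +1.
(a,b)_17: α=1, u≡2; β=1, v≡8 (mod 17); (2|17)=+1, (8|17)=+1; sign (−1)^0·+1^1·+1^1 = +1.
(2635, -59527285 / ℚ) ramifies at {2, 19, 31, 41}: a division algebra.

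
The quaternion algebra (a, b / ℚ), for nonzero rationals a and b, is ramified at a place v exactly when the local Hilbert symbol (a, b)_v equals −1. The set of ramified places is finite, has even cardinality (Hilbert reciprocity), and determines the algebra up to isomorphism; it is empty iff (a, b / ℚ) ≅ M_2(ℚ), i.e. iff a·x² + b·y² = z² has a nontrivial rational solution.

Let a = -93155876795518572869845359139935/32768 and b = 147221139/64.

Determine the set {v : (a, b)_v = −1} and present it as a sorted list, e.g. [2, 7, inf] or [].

[2, 11, 17, 19]

Mod squares: a ≡ -296670, b ≡ 871131. Check v ∈ {∞, 2, 3, 5, 11, 13, 17, 19, 29, 31}.
v=17: a=17^6·(≡3), b=17^1·(≡14) mod 17; (3|17)=-1, (14|17)=-1; (−1)^{6·1·8}·(-1)^1·(-1)^6 = -1.
v=19: a=19^4·(≡12), b=19^1·(≡13) mod 19; (12|19)=-1, (13|19)=-1; (−1)^{4·1·9}·(-1)^1·(-1)^4 = -1.
v=5: a=5^1·(≡1), b=5^0·(≡1) mod 5; (1|5)=+1, (1|5)=+1; (−1)^{1·0·2}·(+1)^0·(+1)^1 = +1.
v=31: a=31^5·(≡25), b=31^1·(≡12) mod 31; (25|31)=+1, (12|31)=-1; (−1)^{5·1·15}·(+1)^1·(-1)^5 = +1.
v=29: a=29^3·(≡23), b=29^1·(≡9) mod 29; (23|29)=+1, (9|29)=+1; (−1)^{3·1·14}·(+1)^1·(+1)^3 = +1.
v=2: v_2(a)=-15, v_2(b)=-6; units ≡ 1, 3 (mod 8); ε·ε+αω+βω = 0·1+-15·1+-6·0 ≡ 1  ⇒  (a,b)_2 = -1.
v=3: a=3^3·(≡2), b=3^1·(≡1) mod 3; (2|3)=-1, (1|3)=+1; (−1)^{3·1·1}·(-1)^1·(+1)^3 = +1.
v=13: a=13^4·(≡1), b=13^2·(≡12) mod 13; (1|13)=+1, (12|13)=+1; (−1)^{4·2·6}·(+1)^2·(+1)^4 = +1.
v=∞: -296670 < 0 and 871131 > 0  ⇒  (a,b)_∞ = +1.
v=11: a=11^1·(≡6), b=11^0·(≡6) mod 11; (6|11)=-1, (6|11)=-1; (−1)^{1·0·5}·(-1)^0·(-1)^1 = -1.
|Ram(-296670, 871131)| = 4, even; anisotropic at {2, 11, 17, 19}.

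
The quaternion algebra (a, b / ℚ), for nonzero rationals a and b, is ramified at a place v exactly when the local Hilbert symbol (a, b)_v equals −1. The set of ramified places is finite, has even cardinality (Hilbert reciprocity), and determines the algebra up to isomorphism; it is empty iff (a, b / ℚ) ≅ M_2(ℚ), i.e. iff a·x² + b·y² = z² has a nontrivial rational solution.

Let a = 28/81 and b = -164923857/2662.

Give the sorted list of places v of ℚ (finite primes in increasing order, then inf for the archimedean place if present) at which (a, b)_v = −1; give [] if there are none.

(a, b) ≡ (7, -1254) mod (ℚ^×)²; places V = {2, 3, 7, 11, 19, ∞}.
(a,b)_19: α=0, u≡17; β=1, v≡2 (mod 19); (17|19)=+1, (2|19)=-1; sign (−1)^0·+1^1·-1^0 = +1.
(a,b)_2: α=2, β=-1; u≡7, v≡5 (mod 8); ε(u)ε(v)=1·0, αω(v)=2·1, βω(u)=-1·0; sum ≡ 0  ⇒  +1.
(a,b)_7: α=1, u≡1; β=2, v≡5 (mod 7); (1|7)=+1, (5|7)=-1; sign (−1)^0·+1^2·-1^1 = -1.
(a,b)_∞: sgn(7)=+, sgn(-1254)=−, so +1.
(a,b)_11: α=0, u≡7; β=-3, v≡6 (mod 11); (7|11)=-1, (6|11)=-1; sign (−1)^0·-1^-3·-1^0 = -1.
(a,b)_3: α=-4, u≡1; β=11, v≡2 (mod 3); (1|3)=+1, (2|3)=-1; sign (−1)^0·+1^11·-1^-4 = +1.
(7, -1254 / ℚ) ramifies at {7, 11}: a division algebra.

[7, 11]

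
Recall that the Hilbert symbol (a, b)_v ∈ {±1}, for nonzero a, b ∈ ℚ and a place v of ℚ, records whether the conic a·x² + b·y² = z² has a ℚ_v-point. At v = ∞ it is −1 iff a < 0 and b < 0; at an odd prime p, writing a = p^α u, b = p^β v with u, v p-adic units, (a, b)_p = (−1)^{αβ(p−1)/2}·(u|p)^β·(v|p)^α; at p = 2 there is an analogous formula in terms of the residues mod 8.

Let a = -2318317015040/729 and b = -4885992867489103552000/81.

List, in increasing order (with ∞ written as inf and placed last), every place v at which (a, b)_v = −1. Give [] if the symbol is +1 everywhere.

[2, 5, 41, inf]

Mod squares: a ≡ -3485, b ≡ -4030. Check v ∈ {∞, 2, 3, 5, 7, 13, 17, 31, 41}.
v=13: a=13^2·(≡1), b=13^3·(≡11) mod 13; (1|13)=+1, (11|13)=-1; (−1)^{2·3·6}·(+1)^3·(-1)^2 = +1.
v=3: a=3^-6·(≡1), b=3^-4·(≡2) mod 3; (1|3)=+1, (2|3)=-1; (−1)^{-6·-4·1}·(+1)^-4·(-1)^-6 = +1.
v=2: v_2(a)=12, v_2(b)=9; units ≡ 3, 1 (mod 8); ε·ε+αω+βω = 1·0+12·0+9·1 ≡ 1  ⇒  (a,b)_2 = -1.
v=7: a=7^0·(≡2), b=7^4·(≡4) mod 7; (2|7)=+1, (4|7)=+1; (−1)^{0·4·3}·(+1)^4·(+1)^0 = +1.
v=17: a=17^1·(≡13), b=17^2·(≡8) mod 17; (13|17)=+1, (8|17)=+1; (−1)^{1·2·8}·(+1)^2·(+1)^1 = +1.
v=5: a=5^1·(≡3), b=5^3·(≡4) mod 5; (3|5)=-1, (4|5)=+1; (−1)^{1·3·2}·(-1)^3·(+1)^1 = -1.
v=41: a=41^1·(≡3), b=41^2·(≡34) mod 41; (3|41)=-1, (34|41)=-1; (−1)^{1·2·20}·(-1)^2·(-1)^1 = -1.
v=∞: -3485 < 0 and -4030 < 0  ⇒  (a,b)_∞ = -1.
v=31: a=31^2·(≡1), b=31^3·(≡2) mod 31; (1|31)=+1, (2|31)=+1; (−1)^{2·3·15}·(+1)^3·(+1)^2 = +1.
Ram(-3485, -4030) = {2, 5, 41, ∞}; no ℚ_2-point on the conic.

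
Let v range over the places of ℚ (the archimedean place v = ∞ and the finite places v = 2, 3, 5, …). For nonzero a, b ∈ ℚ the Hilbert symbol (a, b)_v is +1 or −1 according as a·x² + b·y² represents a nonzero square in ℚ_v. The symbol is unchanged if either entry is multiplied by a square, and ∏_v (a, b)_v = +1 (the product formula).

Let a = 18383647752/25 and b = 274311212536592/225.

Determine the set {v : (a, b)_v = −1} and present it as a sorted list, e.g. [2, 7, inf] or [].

[19, 29]

Mod squares: a ≡ 2, b ≡ 3857. Check v ∈ {∞, 2, 3, 5, 7, 11, 19, 29}.
v=11: a=11^0·(≡10), b=11^4·(≡7) mod 11; (10|11)=-1, (7|11)=-1; (−1)^{0·4·5}·(-1)^4·(-1)^0 = +1.
v=3: a=3^2·(≡2), b=3^-2·(≡2) mod 3; (2|3)=-1, (2|3)=-1; (−1)^{2·-2·1}·(-1)^-2·(-1)^2 = +1.
v=2: v_2(a)=3, v_2(b)=4; units ≡ 1, 1 (mod 8); ε·ε+αω+βω = 0·0+3·0+4·0 ≡ 0  ⇒  (a,b)_2 = +1.
v=5: a=5^-2·(≡2), b=5^-2·(≡3) mod 5; (2|5)=-1, (3|5)=-1; (−1)^{-2·-2·2}·(-1)^-2·(-1)^-2 = +1.
v=29: a=29^4·(≡27), b=29^3·(≡3) mod 29; (27|29)=-1, (3|29)=-1; (−1)^{4·3·14}·(-1)^3·(-1)^4 = -1.
v=∞: 2 > 0 and 3857 > 0  ⇒  (a,b)_∞ = +1.
v=19: a=19^2·(≡15), b=19^3·(≡12) mod 19; (15|19)=-1, (12|19)=-1; (−1)^{2·3·9}·(-1)^3·(-1)^2 = -1.
v=7: a=7^0·(≡2), b=7^1·(≡6) mod 7; (2|7)=+1, (6|7)=-1; (−1)^{0·1·3}·(+1)^1·(-1)^0 = +1.
(2, 3857 / ℚ) ramifies at {19, 29}: a division algebra.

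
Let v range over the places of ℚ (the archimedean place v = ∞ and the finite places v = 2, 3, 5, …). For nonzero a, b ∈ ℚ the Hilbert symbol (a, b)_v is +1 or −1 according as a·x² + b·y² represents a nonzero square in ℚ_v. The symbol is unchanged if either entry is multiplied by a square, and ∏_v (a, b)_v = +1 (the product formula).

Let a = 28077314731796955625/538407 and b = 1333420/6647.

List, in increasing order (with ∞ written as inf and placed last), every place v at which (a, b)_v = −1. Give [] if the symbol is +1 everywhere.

[5, 19, 23, 29]

(a, b) ≡ (39767, 63365) mod (ℚ^×)²; places V = {2, 3, 5, 7, 11, 13, 17, 19, 23, 29, ∞}.
(a,b)_∞: sgn(39767)=+, sgn(63365)=+, so +1.
(a,b)_19: α=3, u≡2; β=1, v≡2 (mod 19); (2|19)=-1, (2|19)=-1; sign (−1)^1·-1^1·-1^3 = -1.
(a,b)_23: α=-1, u≡12; β=-1, v≡12 (mod 23); (12|23)=+1, (12|23)=+1; sign (−1)^1·+1^-1·+1^-1 = -1.
(a,b)_29: α=6, u≡2; β=1, v≡17 (mod 29); (2|29)=-1, (17|29)=-1; sign (−1)^0·-1^1·-1^6 = -1.
(a,b)_11: α=2, u≡10; β=2, v≡3 (mod 11); (10|11)=-1, (3|11)=+1; sign (−1)^0·-1^2·+1^2 = +1.
(a,b)_2: α=0, β=2; u≡7, v≡5 (mod 8); ε(u)ε(v)=1·0, αω(v)=0·1, βω(u)=2·0; sum ≡ 0  ⇒  +1.
(a,b)_17: α=-2, u≡15; β=-2, v≡7 (mod 17); (15|17)=+1, (7|17)=-1; sign (−1)^0·+1^-2·-1^-2 = +1.
(a,b)_3: α=-4, u≡2; β=0, v≡2 (mod 3); (2|3)=-1, (2|3)=-1; sign (−1)^0·-1^0·-1^-4 = +1.
(a,b)_7: α=1, u≡2; β=0, v≡1 (mod 7); (2|7)=+1, (1|7)=+1; sign (−1)^0·+1^0·+1^1 = +1.
(a,b)_13: α=1, u≡10; β=0, v≡9 (mod 13); (10|13)=+1, (9|13)=+1; sign (−1)^0·+1^0·+1^1 = +1.
(a,b)_5: α=4, u≡2; β=1, v≡2 (mod 5); (2|5)=-1, (2|5)=-1; sign (−1)^0·-1^1·-1^4 = -1.
|Ram(39767, 63365)| = 4, even; anisotropic at {5, 19, 23, 29}.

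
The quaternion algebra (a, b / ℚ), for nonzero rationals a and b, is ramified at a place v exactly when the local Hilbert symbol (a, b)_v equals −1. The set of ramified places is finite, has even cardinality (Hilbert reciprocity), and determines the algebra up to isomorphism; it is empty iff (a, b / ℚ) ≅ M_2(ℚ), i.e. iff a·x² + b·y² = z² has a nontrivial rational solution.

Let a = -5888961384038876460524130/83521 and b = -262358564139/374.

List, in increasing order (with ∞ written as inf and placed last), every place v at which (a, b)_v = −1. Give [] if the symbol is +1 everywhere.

Mod squares: a ≡ -770, b ≡ -1144066. Check v ∈ {∞, 2, 3, 5, 7, 11, 17, 19, 23}.
v=∞: -770 < 0 and -1144066 < 0  ⇒  (a,b)_∞ = -1.
v=23: a=23^2·(≡16), b=23^1·(≡15) mod 23; (16|23)=+1, (15|23)=-1; (−1)^{2·1·11}·(+1)^1·(-1)^2 = +1.
v=3: a=3^10·(≡1), b=3^6·(≡2) mod 3; (1|3)=+1, (2|3)=-1; (−1)^{10·6·1}·(+1)^6·(-1)^10 = +1.
v=19: a=19^2·(≡7), b=19^1·(≡1) mod 19; (7|19)=+1, (1|19)=+1; (−1)^{2·1·9}·(+1)^1·(+1)^2 = +1.
v=11: a=11^1·(≡10), b=11^-1·(≡10) mod 11; (10|11)=-1, (10|11)=-1; (−1)^{1·-1·5}·(-1)^-1·(-1)^1 = -1.
v=2: v_2(a)=1, v_2(b)=-1; units ≡ 7, 7 (mod 8); ε·ε+αω+βω = 1·1+1·0+-1·0 ≡ 1  ⇒  (a,b)_2 = -1.
v=5: a=5^1·(≡4), b=5^0·(≡4) mod 5; (4|5)=+1, (4|5)=+1; (−1)^{1·0·2}·(+1)^0·(+1)^1 = +1.
v=17: a=17^-4·(≡7), b=17^-1·(≡10) mod 17; (7|17)=-1, (10|17)=-1; (−1)^{-4·-1·8}·(-1)^-1·(-1)^-4 = -1.
v=7: a=7^15·(≡4), b=7^7·(≡6) mod 7; (4|7)=+1, (6|7)=-1; (−1)^{15·7·3}·(+1)^7·(-1)^15 = +1.
(-770, -1144066 / ℚ) ramifies at {2, 11, 17, ∞}: a division algebra.

[2, 11, 17, inf]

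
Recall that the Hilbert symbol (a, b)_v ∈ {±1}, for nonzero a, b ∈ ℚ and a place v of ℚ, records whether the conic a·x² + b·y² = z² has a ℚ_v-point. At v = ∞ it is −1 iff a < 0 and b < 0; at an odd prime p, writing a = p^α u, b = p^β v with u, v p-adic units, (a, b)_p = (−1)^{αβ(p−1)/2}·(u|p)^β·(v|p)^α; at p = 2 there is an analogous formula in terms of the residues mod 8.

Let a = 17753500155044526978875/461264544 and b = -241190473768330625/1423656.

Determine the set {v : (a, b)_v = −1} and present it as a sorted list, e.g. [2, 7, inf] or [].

(a, b) ≡ (41470, -74074) mod (ℚ^×)²; places V = {2, 3, 5, 7, 11, 13, 29, 37, ∞}.
(a,b)_3: α=-8, u≡1; β=-4, v≡2 (mod 3); (1|3)=+1, (2|3)=-1; sign (−1)^0·+1^-4·-1^-8 = +1.
(a,b)_37: α=4, u≡33; β=3, v≡30 (mod 37); (33|37)=+1, (30|37)=+1; sign (−1)^0·+1^3·+1^4 = +1.
(a,b)_7: α=10, u≡1; β=7, v≡2 (mod 7); (1|7)=+1, (2|7)=+1; sign (−1)^0·+1^7·+1^10 = +1.
(a,b)_11: α=1, u≡6; β=1, v≡4 (mod 11); (6|11)=-1, (4|11)=+1; sign (−1)^1·-1^1·+1^1 = +1.
(a,b)_29: α=3, u≡7; β=2, v≡8 (mod 29); (7|29)=+1, (8|29)=-1; sign (−1)^0·+1^2·-1^3 = -1.
(a,b)_13: α=-3, u≡8; β=-3, v≡3 (mod 13); (8|13)=-1, (3|13)=+1; sign (−1)^0·-1^-3·+1^-3 = -1.
(a,b)_5: α=3, u≡4; β=4, v≡1 (mod 5); (4|5)=+1, (1|5)=+1; sign (−1)^0·+1^4·+1^3 = +1.
(a,b)_2: α=-5, β=-3; u≡7, v≡3 (mod 8); ε(u)ε(v)=1·1, αω(v)=-5·1, βω(u)=-3·0; sum ≡ 0  ⇒  +1.
(a,b)_∞: sgn(41470)=+, sgn(-74074)=−, so +1.
|Ram(41470, -74074)| = 2, even; anisotropic at {13, 29}.

[13, 29]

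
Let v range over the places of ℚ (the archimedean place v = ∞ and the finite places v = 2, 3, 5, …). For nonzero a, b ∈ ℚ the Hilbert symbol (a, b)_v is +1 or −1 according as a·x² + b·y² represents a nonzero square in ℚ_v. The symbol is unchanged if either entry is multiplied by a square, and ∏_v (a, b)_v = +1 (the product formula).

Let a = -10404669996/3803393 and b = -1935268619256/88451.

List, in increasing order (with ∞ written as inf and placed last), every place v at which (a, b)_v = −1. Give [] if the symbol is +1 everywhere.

Mod squares: a ≡ -15283, b ≡ -127194. Check v ∈ {∞, 2, 3, 7, 11, 17, 29, 31, 43}.
v=2: v_2(a)=2, v_2(b)=3; units ≡ 5, 3 (mod 8); ε·ε+αω+βω = 0·1+2·1+3·1 ≡ 1  ⇒  (a,b)_2 = -1.
v=31: a=31^1·(≡22), b=31^2·(≡3) mod 31; (22|31)=-1, (3|31)=-1; (−1)^{1·2·15}·(-1)^2·(-1)^1 = -1.
v=43: a=43^-2·(≡41), b=43^-1·(≡15) mod 43; (41|43)=+1, (15|43)=+1; (−1)^{-2·-1·21}·(+1)^-1·(+1)^-2 = +1.
v=17: a=17^-1·(≡16), b=17^-1·(≡9) mod 17; (16|17)=+1, (9|17)=+1; (−1)^{-1·-1·8}·(+1)^-1·(+1)^-1 = +1.
v=∞: -15283 < 0 and -127194 < 0  ⇒  (a,b)_∞ = -1.
v=7: a=7^2·(≡6), b=7^2·(≡3) mod 7; (6|7)=-1, (3|7)=-1; (−1)^{2·2·3}·(-1)^2·(-1)^2 = +1.
v=29: a=29^1·(≡5), b=29^1·(≡28) mod 29; (5|29)=+1, (28|29)=+1; (−1)^{1·1·14}·(+1)^1·(+1)^1 = +1.
v=3: a=3^10·(≡2), b=3^11·(≡1) mod 3; (2|3)=-1, (1|3)=+1; (−1)^{10·11·1}·(-1)^11·(+1)^10 = -1.
v=11: a=11^-2·(≡10), b=11^-2·(≡10) mod 11; (10|11)=-1, (10|11)=-1; (−1)^{-2·-2·5}·(-1)^-2·(-1)^-2 = +1.
Ram(-15283, -127194) = {2, 3, 31, ∞}; no ℚ_2-point on the conic.

[2, 3, 31, inf]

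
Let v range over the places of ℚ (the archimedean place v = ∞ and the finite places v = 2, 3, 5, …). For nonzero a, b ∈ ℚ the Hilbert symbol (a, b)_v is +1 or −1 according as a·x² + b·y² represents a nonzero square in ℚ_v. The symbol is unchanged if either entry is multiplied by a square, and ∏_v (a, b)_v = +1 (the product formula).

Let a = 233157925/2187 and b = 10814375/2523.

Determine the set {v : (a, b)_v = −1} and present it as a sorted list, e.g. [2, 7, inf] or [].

(a, b) ≡ (39, 429) mod (ℚ^×)²; places V = {2, 3, 5, 7, 11, 13, 29, ∞}.
(a,b)_11: α=4, u≡7; β=3, v≡10 (mod 11); (7|11)=-1, (10|11)=-1; sign (−1)^0·-1^3·-1^4 = -1.
(a,b)_7: α=2, u≡4; β=0, v≡4 (mod 7); (4|7)=+1, (4|7)=+1; sign (−1)^0·+1^0·+1^2 = +1.
(a,b)_2: α=0, β=0; u≡7, v≡5 (mod 8); ε(u)ε(v)=1·0, αω(v)=0·1, βω(u)=0·0; sum ≡ 0  ⇒  +1.
(a,b)_29: α=0, u≡18; β=-2, v≡24 (mod 29); (18|29)=-1, (24|29)=+1; sign (−1)^0·-1^-2·+1^0 = +1.
(a,b)_∞: sgn(39)=+, sgn(429)=+, so +1.
(a,b)_5: α=2, u≡1; β=4, v≡1 (mod 5); (1|5)=+1, (1|5)=+1; sign (−1)^0·+1^4·+1^2 = +1.
(a,b)_3: α=-7, u≡1; β=-1, v≡2 (mod 3); (1|3)=+1, (2|3)=-1; sign (−1)^1·+1^-1·-1^-7 = +1.
(a,b)_13: α=1, u≡3; β=1, v≡5 (mod 13); (3|13)=+1, (5|13)=-1; sign (−1)^0·+1^1·-1^1 = -1.
|Ram(39, 429)| = 2, even; anisotropic at {11, 13}.

[11, 13]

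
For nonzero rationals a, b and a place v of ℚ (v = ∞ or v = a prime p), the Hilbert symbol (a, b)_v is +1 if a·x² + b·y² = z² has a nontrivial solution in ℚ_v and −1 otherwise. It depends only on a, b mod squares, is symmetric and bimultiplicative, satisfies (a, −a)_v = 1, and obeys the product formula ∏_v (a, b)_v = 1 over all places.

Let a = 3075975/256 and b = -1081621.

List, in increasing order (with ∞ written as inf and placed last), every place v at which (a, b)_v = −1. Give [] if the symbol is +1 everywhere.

(a, b) ≡ (31, -1081621) mod (ℚ^×)²; places V = {2, 3, 5, 7, 23, 31, 37, 41, ∞}.
(a,b)_∞: sgn(31)=+, sgn(-1081621)=−, so +1.
(a,b)_5: α=2, u≡4; β=0, v≡4 (mod 5); (4|5)=+1, (4|5)=+1; sign (−1)^0·+1^0·+1^2 = +1.
(a,b)_3: α=4, u≡1; β=0, v≡2 (mod 3); (1|3)=+1, (2|3)=-1; sign (−1)^0·+1^0·-1^4 = +1.
(a,b)_7: α=2, u≡5; β=0, v≡5 (mod 7); (5|7)=-1, (5|7)=-1; sign (−1)^0·-1^0·-1^2 = +1.
(a,b)_41: α=0, u≡36; β=1, v≡23 (mod 41); (36|41)=+1, (23|41)=+1; sign (−1)^0·+1^1·+1^0 = +1.
(a,b)_37: α=0, u≡19; β=1, v≡34 (mod 37); (19|37)=-1, (34|37)=+1; sign (−1)^0·-1^1·+1^0 = -1.
(a,b)_31: α=1, u≡7; β=1, v≡15 (mod 31); (7|31)=+1, (15|31)=-1; sign (−1)^1·+1^1·-1^1 = +1.
(a,b)_23: α=0, u≡8; β=1, v≡8 (mod 23); (8|23)=+1, (8|23)=+1; sign (−1)^0·+1^1·+1^0 = +1.
(a,b)_2: α=-8, β=0; u≡7, v≡3 (mod 8); ε(u)ε(v)=1·1, αω(v)=-8·1, βω(u)=0·0; sum ≡ 1  ⇒  -1.
Ram(31, -1081621) = {2, 37}; no ℚ_2-point on the conic.

[2, 37]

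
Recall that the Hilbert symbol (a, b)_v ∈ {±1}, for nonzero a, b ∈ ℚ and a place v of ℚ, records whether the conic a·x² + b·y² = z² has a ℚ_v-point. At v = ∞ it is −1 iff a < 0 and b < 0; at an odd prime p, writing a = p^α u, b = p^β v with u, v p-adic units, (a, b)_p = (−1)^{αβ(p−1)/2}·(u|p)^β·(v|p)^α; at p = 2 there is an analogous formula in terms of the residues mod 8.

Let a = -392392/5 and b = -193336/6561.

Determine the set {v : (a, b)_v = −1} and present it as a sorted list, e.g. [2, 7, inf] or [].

Mod squares: a ≡ -10010, b ≡ -286. Check v ∈ {∞, 2, 3, 5, 7, 11, 13}.
v=13: a=13^1·(≡3), b=13^3·(≡9) mod 13; (3|13)=+1, (9|13)=+1; (−1)^{1·3·6}·(+1)^3·(+1)^1 = +1.
v=11: a=11^1·(≡9), b=11^1·(≡7) mod 11; (9|11)=+1, (7|11)=-1; (−1)^{1·1·5}·(+1)^1·(-1)^1 = +1.
v=∞: -10010 < 0 and -286 < 0  ⇒  (a,b)_∞ = -1.
v=2: v_2(a)=3, v_2(b)=3; units ≡ 3, 1 (mod 8); ε·ε+αω+βω = 1·0+3·0+3·1 ≡ 1  ⇒  (a,b)_2 = -1.
v=5: a=5^-1·(≡3), b=5^0·(≡4) mod 5; (3|5)=-1, (4|5)=+1; (−1)^{-1·0·2}·(-1)^0·(+1)^-1 = +1.
v=7: a=7^3·(≡5), b=7^0·(≡2) mod 7; (5|7)=-1, (2|7)=+1; (−1)^{3·0·3}·(-1)^0·(+1)^3 = +1.
v=3: a=3^0·(≡1), b=3^-8·(≡2) mod 3; (1|3)=+1, (2|3)=-1; (−1)^{0·-8·1}·(+1)^-8·(-1)^0 = +1.
Ram(-10010, -286) = {2, ∞}; no ℚ_2-point on the conic.

[2, inf]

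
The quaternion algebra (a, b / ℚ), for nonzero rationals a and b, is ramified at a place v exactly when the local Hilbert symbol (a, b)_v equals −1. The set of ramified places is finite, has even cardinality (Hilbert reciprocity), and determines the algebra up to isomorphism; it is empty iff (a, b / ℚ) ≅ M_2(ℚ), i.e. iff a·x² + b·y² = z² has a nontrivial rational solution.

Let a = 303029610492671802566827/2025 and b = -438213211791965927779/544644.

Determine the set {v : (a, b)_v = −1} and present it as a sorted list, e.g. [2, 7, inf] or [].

(a, b) ≡ (26424307, -19) mod (ℚ^×)²; places V = {2, 3, 5, 7, 11, 13, 17, 19, 29, 31, 41, 53, ∞}.
(a,b)_∞: sgn(26424307)=+, sgn(-19)=−, so +1.
(a,b)_7: α=5, u≡2; β=4, v≡4 (mod 7); (2|7)=+1, (4|7)=+1; sign (−1)^0·+1^4·+1^5 = +1.
(a,b)_17: α=3, u≡10; β=2, v≡1 (mod 17); (10|17)=-1, (1|17)=+1; sign (−1)^0·-1^2·+1^3 = +1.
(a,b)_2: α=0, β=-2; u≡3, v≡5 (mod 8); ε(u)ε(v)=1·0, αω(v)=0·1, βω(u)=-2·1; sum ≡ 0  ⇒  +1.
(a,b)_53: α=0, u≡36; β=2, v≡32 (mod 53); (36|53)=+1, (32|53)=-1; sign (−1)^0·+1^2·-1^0 = +1.
(a,b)_11: α=2, u≡7; β=4, v≡4 (mod 11); (7|11)=-1, (4|11)=+1; sign (−1)^0·-1^4·+1^2 = +1.
(a,b)_5: α=-2, u≡2; β=0, v≡4 (mod 5); (2|5)=-1, (4|5)=+1; sign (−1)^0·-1^0·+1^-2 = +1.
(a,b)_41: α=0, u≡11; β=-2, v≡38 (mod 41); (11|41)=-1, (38|41)=-1; sign (−1)^0·-1^-2·-1^0 = +1.
(a,b)_29: α=3, u≡12; β=2, v≡15 (mod 29); (12|29)=-1, (15|29)=-1; sign (−1)^0·-1^2·-1^3 = -1.
(a,b)_19: α=1, u≡8; β=1, v≡10 (mod 19); (8|19)=-1, (10|19)=-1; sign (−1)^1·-1^1·-1^1 = -1.
(a,b)_31: α=3, u≡22; β=2, v≡21 (mod 31); (22|31)=-1, (21|31)=-1; sign (−1)^0·-1^2·-1^3 = -1.
(a,b)_3: α=-4, u≡1; β=-4, v≡2 (mod 3); (1|3)=+1, (2|3)=-1; sign (−1)^0·+1^-4·-1^-4 = +1.
(a,b)_13: α=3, u≡2; β=0, v≡5 (mod 13); (2|13)=-1, (5|13)=-1; sign (−1)^0·-1^0·-1^3 = -1.
(26424307, -19 / ℚ) ramifies at {13, 19, 29, 31}: a division algebra.

[13, 19, 29, 31]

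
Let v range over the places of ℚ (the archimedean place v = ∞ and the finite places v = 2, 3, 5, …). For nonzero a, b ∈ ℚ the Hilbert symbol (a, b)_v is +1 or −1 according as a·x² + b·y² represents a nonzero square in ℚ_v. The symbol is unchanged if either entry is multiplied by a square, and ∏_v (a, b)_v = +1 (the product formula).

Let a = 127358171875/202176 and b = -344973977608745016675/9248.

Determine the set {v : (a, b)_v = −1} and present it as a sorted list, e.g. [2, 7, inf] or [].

[2, 3, 13, 53]

Mod squares: a ≡ 2627157, b ≡ -33046. Check v ∈ {∞, 2, 3, 5, 11, 13, 17, 31, 41, 53}.
v=2: v_2(a)=-6, v_2(b)=-5; units ≡ 5, 5 (mod 8); ε·ε+αω+βω = 0·0+-6·1+-5·1 ≡ 1  ⇒  (a,b)_2 = -1.
v=3: a=3^-5·(≡1), b=3^2·(≡2) mod 3; (1|3)=+1, (2|3)=-1; (−1)^{-5·2·1}·(+1)^2·(-1)^-5 = -1.
v=5: a=5^6·(≡3), b=5^2·(≡1) mod 5; (3|5)=-1, (1|5)=+1; (−1)^{6·2·2}·(-1)^2·(+1)^6 = +1.
v=13: a=13^-1·(≡3), b=13^3·(≡11) mod 13; (3|13)=+1, (11|13)=-1; (−1)^{-1·3·6}·(+1)^3·(-1)^-1 = -1.
v=31: a=31^1·(≡17), b=31^3·(≡4) mod 31; (17|31)=-1, (4|31)=+1; (−1)^{1·3·15}·(-1)^3·(+1)^1 = +1.
v=11: a=11^2·(≡4), b=11^2·(≡3) mod 11; (4|11)=+1, (3|11)=+1; (−1)^{2·2·5}·(+1)^2·(+1)^2 = +1.
v=∞: 2627157 > 0 and -33046 < 0  ⇒  (a,b)_∞ = +1.
v=53: a=53^1·(≡20), b=53^2·(≡21) mod 53; (20|53)=-1, (21|53)=-1; (−1)^{1·2·26}·(-1)^2·(-1)^1 = -1.
v=41: a=41^1·(≡28), b=41^3·(≡3) mod 41; (28|41)=-1, (3|41)=-1; (−1)^{1·3·20}·(-1)^3·(-1)^1 = +1.
v=17: a=17^0·(≡3), b=17^-2·(≡1) mod 17; (3|17)=-1, (1|17)=+1; (−1)^{0·-2·8}·(-1)^-2·(+1)^0 = +1.
(2627157, -33046 / ℚ) ramifies at {2, 3, 13, 53}: a division algebra.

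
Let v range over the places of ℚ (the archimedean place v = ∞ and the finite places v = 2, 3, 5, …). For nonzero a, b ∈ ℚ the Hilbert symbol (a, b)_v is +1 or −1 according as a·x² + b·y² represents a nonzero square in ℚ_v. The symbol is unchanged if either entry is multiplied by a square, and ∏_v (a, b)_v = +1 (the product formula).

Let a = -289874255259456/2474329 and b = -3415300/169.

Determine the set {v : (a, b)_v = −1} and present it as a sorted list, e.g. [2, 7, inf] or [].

[2, 17, 41, inf]

(a, b) ≡ (-29, -697) mod (ℚ^×)²; places V = {2, 3, 5, 7, 11, 13, 17, 29, 41, ∞}.
(a,b)_17: α=2, u≡14; β=1, v≡11 (mod 17); (14|17)=-1, (11|17)=-1; sign (−1)^0·-1^1·-1^2 = -1.
(a,b)_5: α=0, u≡1; β=2, v≡2 (mod 5); (1|5)=+1, (2|5)=-1; sign (−1)^0·+1^2·-1^0 = +1.
(a,b)_11: α=-4, u≡3; β=0, v≡6 (mod 11); (3|11)=+1, (6|11)=-1; sign (−1)^0·+1^0·-1^-4 = +1.
(a,b)_29: α=1, u≡16; β=0, v≡23 (mod 29); (16|29)=+1, (23|29)=+1; sign (−1)^0·+1^0·+1^1 = +1.
(a,b)_41: α=2, u≡24; β=1, v≡27 (mod 41); (24|41)=-1, (27|41)=-1; sign (−1)^0·-1^1·-1^2 = -1.
(a,b)_3: α=8, u≡1; β=0, v≡2 (mod 3); (1|3)=+1, (2|3)=-1; sign (−1)^0·+1^0·-1^8 = +1.
(a,b)_∞: sgn(-29)=−, sgn(-697)=−, so -1.
(a,b)_7: α=2, u≡6; β=2, v≡6 (mod 7); (6|7)=-1, (6|7)=-1; sign (−1)^0·-1^2·-1^2 = +1.
(a,b)_2: α=6, β=2; u≡3, v≡7 (mod 8); ε(u)ε(v)=1·1, αω(v)=6·0, βω(u)=2·1; sum ≡ 1  ⇒  -1.
(a,b)_13: α=-2, u≡1; β=-2, v≡8 (mod 13); (1|13)=+1, (8|13)=-1; sign (−1)^0·+1^-2·-1^-2 = +1.
Ram(-29, -697) = {2, 17, 41, ∞}; no ℚ_2-point on the conic.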